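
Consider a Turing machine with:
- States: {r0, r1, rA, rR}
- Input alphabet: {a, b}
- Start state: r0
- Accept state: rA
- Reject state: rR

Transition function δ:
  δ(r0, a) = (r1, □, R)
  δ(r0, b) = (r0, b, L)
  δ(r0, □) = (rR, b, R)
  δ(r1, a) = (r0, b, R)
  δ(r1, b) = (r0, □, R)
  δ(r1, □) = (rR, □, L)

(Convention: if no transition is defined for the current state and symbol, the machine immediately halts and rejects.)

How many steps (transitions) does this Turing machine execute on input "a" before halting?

Execution trace:
Initial: [r0]a
Step 1: δ(r0, a) = (r1, □, R) → □[r1]□
Step 2: δ(r1, □) = (rR, □, L) → [rR]□□

The machine reaches the reject state rR and halts.

The machine executed 2 steps before halting.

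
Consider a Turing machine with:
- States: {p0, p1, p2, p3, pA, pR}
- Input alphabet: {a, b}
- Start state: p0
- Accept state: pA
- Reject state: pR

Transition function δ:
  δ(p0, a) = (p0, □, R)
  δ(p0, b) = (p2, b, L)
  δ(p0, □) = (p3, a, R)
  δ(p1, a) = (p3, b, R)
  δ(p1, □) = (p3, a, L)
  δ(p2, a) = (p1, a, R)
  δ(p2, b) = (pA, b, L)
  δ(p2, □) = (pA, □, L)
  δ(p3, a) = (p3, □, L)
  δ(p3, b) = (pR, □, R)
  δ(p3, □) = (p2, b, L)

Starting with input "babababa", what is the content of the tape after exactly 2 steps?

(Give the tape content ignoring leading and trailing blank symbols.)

Execution trace:
Initial: [p0]babababa
Step 1: δ(p0, b) = (p2, b, L) → [p2]□babababa
Step 2: δ(p2, □) = (pA, □, L) → [pA]□□babababa

The machine reaches the accept state pA and halts.

After 2 steps, the tape (ignoring leading/trailing blanks) is: babababa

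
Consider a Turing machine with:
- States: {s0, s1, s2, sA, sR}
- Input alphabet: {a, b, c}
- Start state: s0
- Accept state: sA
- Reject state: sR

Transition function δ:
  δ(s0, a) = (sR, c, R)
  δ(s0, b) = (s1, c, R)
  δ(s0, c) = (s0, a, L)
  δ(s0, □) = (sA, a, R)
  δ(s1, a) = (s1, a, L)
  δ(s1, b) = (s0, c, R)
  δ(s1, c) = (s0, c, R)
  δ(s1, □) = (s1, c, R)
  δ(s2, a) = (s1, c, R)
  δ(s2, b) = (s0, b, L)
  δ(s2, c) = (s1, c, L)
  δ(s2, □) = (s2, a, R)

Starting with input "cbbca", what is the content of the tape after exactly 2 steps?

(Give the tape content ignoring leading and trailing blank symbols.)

Execution trace:
Initial: [s0]cbbca
Step 1: δ(s0, c) = (s0, a, L) → [s0]□abbca
Step 2: δ(s0, □) = (sA, a, R) → a[sA]abbca

The machine reaches the accept state sA and halts.

After 2 steps, the tape (ignoring leading/trailing blanks) is: aabbca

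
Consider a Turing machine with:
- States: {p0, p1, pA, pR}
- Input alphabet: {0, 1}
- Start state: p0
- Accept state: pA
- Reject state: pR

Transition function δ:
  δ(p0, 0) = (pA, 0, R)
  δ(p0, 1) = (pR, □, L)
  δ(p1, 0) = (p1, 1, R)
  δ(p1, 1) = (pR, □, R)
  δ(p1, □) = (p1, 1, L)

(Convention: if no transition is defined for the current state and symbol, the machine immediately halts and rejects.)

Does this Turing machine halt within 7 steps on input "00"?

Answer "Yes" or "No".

Execution trace:
Initial: [p0]00
Step 1: δ(p0, 0) = (pA, 0, R) → 0[pA]0

The machine reaches the accept state pA and halts.
The machine halted after 1 step (within the 7-step bound).

Answer: Yes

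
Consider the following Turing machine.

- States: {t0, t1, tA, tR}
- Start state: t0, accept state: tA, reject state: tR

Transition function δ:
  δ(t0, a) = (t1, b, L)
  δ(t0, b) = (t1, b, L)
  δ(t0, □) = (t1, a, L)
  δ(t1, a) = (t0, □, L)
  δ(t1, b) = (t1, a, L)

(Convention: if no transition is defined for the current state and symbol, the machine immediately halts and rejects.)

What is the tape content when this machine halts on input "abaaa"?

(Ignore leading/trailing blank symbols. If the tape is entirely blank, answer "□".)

Execution trace:
Initial: [t0]abaaa
Step 1: δ(t0, a) = (t1, b, L) → [t1]□bbaaa

No transition is defined for δ(t1, □). By convention the machine halts and rejects.

Final tape (ignoring leading/trailing blanks): bbaaa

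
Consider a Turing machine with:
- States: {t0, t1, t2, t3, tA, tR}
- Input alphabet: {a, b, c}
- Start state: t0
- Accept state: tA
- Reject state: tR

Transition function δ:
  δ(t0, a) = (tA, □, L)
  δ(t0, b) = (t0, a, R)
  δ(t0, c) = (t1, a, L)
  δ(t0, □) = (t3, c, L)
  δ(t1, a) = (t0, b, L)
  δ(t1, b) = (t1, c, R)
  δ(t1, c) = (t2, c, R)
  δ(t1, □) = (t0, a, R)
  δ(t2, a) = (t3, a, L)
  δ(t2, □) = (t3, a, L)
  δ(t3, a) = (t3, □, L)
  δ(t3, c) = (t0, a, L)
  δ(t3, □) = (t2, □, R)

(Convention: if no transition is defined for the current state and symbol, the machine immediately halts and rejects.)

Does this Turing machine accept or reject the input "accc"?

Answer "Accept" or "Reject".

Execution trace:
Initial: [t0]accc
Step 1: δ(t0, a) = (tA, □, L) → [tA]□□ccc

The machine reaches the accept state tA and halts.

Answer: Accept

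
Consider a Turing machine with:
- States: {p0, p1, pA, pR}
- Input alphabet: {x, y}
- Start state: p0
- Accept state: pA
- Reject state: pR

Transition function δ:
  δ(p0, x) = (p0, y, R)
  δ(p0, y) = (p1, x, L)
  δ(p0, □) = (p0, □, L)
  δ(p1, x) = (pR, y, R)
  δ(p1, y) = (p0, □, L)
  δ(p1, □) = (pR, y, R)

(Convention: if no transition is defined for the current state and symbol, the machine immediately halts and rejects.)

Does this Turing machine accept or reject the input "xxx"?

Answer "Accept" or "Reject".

Execution trace:
Initial: [p0]xxx
Step 1: δ(p0, x) = (p0, y, R) → y[p0]xx
Step 2: δ(p0, x) = (p0, y, R) → yy[p0]x
Step 3: δ(p0, x) = (p0, y, R) → yyy[p0]□
Step 4: δ(p0, □) = (p0, □, L) → yy[p0]y□
Step 5: δ(p0, y) = (p1, x, L) → y[p1]yx□
Step 6: δ(p1, y) = (p0, □, L) → [p0]y□x□
Step 7: δ(p0, y) = (p1, x, L) → [p1]□x□x□
Step 8: δ(p1, □) = (pR, y, R) → y[pR]x□x□

The machine reaches the reject state pR and halts.

Answer: Reject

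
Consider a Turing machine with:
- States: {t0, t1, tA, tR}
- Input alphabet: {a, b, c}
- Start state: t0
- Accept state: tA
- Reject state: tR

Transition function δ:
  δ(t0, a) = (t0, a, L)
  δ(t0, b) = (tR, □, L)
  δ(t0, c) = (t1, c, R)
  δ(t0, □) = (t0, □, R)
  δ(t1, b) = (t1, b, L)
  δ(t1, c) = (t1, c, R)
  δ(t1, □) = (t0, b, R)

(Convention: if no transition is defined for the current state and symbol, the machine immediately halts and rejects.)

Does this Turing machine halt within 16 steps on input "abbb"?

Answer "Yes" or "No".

Execution trace:
Initial: [t0]abbb
Step 1: δ(t0, a) = (t0, a, L) → [t0]□abbb
Step 2: δ(t0, □) = (t0, □, R) → □[t0]abbb
Step 3: δ(t0, a) = (t0, a, L) → [t0]□abbb
Step 4: δ(t0, □) = (t0, □, R) → □[t0]abbb
Step 5: δ(t0, a) = (t0, a, L) → [t0]□abbb
Step 6: δ(t0, □) = (t0, □, R) → □[t0]abbb
Step 7: δ(t0, a) = (t0, a, L) → [t0]□abbb
Step 8: δ(t0, □) = (t0, □, R) → □[t0]abbb
Step 9: δ(t0, a) = (t0, a, L) → [t0]□abbb
Step 10: δ(t0, □) = (t0, □, R) → □[t0]abbb
Step 11: δ(t0, a) = (t0, a, L) → [t0]□abbb
Step 12: δ(t0, □) = (t0, □, R) → □[t0]abbb
Step 13: δ(t0, a) = (t0, a, L) → [t0]□abbb
Step 14: δ(t0, □) = (t0, □, R) → □[t0]abbb
Step 15: δ(t0, a) = (t0, a, L) → [t0]□abbb
Step 16: δ(t0, □) = (t0, □, R) → □[t0]abbb

The machine has not reached a halting state after 16 steps.
The machine did not halt within the 16-step bound.

Answer: No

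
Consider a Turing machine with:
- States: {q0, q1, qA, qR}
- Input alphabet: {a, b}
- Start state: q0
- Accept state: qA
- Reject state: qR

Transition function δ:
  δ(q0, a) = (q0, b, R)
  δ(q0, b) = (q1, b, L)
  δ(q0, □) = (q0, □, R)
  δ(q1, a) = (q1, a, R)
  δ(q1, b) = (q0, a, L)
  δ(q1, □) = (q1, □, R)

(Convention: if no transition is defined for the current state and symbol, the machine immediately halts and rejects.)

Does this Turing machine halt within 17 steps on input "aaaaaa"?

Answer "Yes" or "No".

Execution trace:
Initial: [q0]aaaaaa
Step 1: δ(q0, a) = (q0, b, R) → b[q0]aaaaa
Step 2: δ(q0, a) = (q0, b, R) → bb[q0]aaaa
Step 3: δ(q0, a) = (q0, b, R) → bbb[q0]aaa
Step 4: δ(q0, a) = (q0, b, R) → bbbb[q0]aa
Step 5: δ(q0, a) = (q0, b, R) → bbbbb[q0]a
Step 6: δ(q0, a) = (q0, b, R) → bbbbbb[q0]□
Step 7: δ(q0, □) = (q0, □, R) → bbbbbb□[q0]□
Step 8: δ(q0, □) = (q0, □, R) → bbbbbb□□[q0]□
Step 9: δ(q0, □) = (q0, □, R) → bbbbbb□□□[q0]□
Step 10: δ(q0, □) = (q0, □, R) → bbbbbb□□□□[q0]□
Step 11: δ(q0, □) = (q0, □, R) → bbbbbb□□□□□[q0]□
Step 12: δ(q0, □) = (q0, □, R) → bbbbbb□□□□□□[q0]□
Step 13: δ(q0, □) = (q0, □, R) → bbbbbb□□□□□□□[q0]□
Step 14: δ(q0, □) = (q0, □, R) → bbbbbb□□□□□□□□[q0]□
Step 15: δ(q0, □) = (q0, □, R) → bbbbbb□□□□□□□□□[q0]□
Step 16: δ(q0, □) = (q0, □, R) → bbbbbb□□□□□□□□□□[q0]□
Step 17: δ(q0, □) = (q0, □, R) → bbbbbb□□□□□□□□□□□[q0]□

The machine has not reached a halting state after 17 steps.
The machine did not halt within the 17-step bound.

Answer: No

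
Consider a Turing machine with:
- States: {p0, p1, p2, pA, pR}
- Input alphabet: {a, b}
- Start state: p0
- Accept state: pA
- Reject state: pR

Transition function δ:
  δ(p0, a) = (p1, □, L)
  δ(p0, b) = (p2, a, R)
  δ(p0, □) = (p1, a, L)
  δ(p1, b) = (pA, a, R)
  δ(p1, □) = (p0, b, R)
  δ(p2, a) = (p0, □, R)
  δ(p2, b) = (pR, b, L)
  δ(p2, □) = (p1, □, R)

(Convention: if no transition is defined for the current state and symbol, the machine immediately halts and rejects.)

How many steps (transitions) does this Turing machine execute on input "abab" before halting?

Execution trace:
Initial: [p0]abab
Step 1: δ(p0, a) = (p1, □, L) → [p1]□□bab
Step 2: δ(p1, □) = (p0, b, R) → b[p0]□bab
Step 3: δ(p0, □) = (p1, a, L) → [p1]babab
Step 4: δ(p1, b) = (pA, a, R) → a[pA]abab

The machine reaches the accept state pA and halts.

The machine executed 4 steps before halting.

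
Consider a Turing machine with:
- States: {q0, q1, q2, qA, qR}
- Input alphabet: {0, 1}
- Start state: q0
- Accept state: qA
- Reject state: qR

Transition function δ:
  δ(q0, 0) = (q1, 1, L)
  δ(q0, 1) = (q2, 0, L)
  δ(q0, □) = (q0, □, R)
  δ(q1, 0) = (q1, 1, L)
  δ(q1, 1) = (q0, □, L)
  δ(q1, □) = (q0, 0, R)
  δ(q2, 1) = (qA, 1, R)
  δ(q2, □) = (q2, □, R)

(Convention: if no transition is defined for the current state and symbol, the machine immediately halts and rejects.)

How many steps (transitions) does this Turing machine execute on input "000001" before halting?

Execution trace:
Initial: [q0]000001
Step 1: δ(q0, 0) = (q1, 1, L) → [q1]□100001
Step 2: δ(q1, □) = (q0, 0, R) → 0[q0]100001
Step 3: δ(q0, 1) = (q2, 0, L) → [q2]0000001

No transition is defined for δ(q2, 0). By convention the machine halts and rejects.

The machine executed 3 steps before halting.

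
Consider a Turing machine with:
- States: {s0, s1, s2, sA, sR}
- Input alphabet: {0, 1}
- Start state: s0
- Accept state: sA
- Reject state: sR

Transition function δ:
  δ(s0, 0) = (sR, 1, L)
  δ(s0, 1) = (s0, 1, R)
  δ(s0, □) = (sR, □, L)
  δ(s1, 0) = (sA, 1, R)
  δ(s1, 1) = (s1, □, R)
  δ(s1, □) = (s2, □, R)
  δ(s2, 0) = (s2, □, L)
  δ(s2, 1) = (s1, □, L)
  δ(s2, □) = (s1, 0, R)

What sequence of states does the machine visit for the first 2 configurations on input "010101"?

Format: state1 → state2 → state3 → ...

Execution trace:
Initial: [s0]010101
Step 1: δ(s0, 0) = (sR, 1, L) → [sR]□110101

The machine reaches the reject state sR and halts.

State sequence: s0 → sR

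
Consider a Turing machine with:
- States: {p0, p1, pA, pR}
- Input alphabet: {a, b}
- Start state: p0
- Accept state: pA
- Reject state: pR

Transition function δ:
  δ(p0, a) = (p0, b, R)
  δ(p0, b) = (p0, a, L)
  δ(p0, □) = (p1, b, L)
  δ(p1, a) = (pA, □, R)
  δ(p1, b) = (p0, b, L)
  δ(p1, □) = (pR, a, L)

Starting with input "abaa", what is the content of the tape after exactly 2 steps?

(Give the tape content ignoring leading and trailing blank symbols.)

Execution trace:
Initial: [p0]abaa
Step 1: δ(p0, a) = (p0, b, R) → b[p0]baa
Step 2: δ(p0, b) = (p0, a, L) → [p0]baaa

After 2 steps, the tape (ignoring leading/trailing blanks) is: baaa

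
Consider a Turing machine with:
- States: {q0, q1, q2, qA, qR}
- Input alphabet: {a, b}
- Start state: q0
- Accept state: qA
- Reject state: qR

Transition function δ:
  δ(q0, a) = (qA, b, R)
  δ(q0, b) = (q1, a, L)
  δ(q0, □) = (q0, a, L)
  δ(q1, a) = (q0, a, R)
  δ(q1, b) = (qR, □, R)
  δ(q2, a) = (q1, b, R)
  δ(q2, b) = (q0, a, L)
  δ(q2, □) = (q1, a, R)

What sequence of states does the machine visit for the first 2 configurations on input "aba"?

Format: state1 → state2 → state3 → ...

Execution trace:
Initial: [q0]aba
Step 1: δ(q0, a) = (qA, b, R) → b[qA]ba

The machine reaches the accept state qA and halts.

State sequence: q0 → qA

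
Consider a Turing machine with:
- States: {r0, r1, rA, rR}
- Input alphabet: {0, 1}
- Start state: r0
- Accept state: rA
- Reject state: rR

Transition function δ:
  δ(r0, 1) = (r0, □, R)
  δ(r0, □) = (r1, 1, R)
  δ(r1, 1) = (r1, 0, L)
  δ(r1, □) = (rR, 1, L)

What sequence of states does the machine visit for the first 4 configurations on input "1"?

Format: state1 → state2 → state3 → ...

Execution trace:
Initial: [r0]1
Step 1: δ(r0, 1) = (r0, □, R) → □[r0]□
Step 2: δ(r0, □) = (r1, 1, R) → □1[r1]□
Step 3: δ(r1, □) = (rR, 1, L) → □[rR]11

The machine reaches the reject state rR and halts.

State sequence: r0 → r0 → r1 → rR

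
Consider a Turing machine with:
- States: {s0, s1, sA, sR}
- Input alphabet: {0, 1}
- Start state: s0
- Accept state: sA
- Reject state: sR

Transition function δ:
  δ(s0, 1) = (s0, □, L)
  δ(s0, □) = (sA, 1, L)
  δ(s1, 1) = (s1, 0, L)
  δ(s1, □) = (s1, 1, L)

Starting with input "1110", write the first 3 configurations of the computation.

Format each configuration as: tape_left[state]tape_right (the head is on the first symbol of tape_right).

Transitions applied:
Step 1: δ(s0, 1) = (s0, □, L)
Step 2: δ(s0, □) = (sA, 1, L)

The first 3 configurations are:
[s0]1110 ⊢ [s0]□□110 ⊢ [sA]□1□110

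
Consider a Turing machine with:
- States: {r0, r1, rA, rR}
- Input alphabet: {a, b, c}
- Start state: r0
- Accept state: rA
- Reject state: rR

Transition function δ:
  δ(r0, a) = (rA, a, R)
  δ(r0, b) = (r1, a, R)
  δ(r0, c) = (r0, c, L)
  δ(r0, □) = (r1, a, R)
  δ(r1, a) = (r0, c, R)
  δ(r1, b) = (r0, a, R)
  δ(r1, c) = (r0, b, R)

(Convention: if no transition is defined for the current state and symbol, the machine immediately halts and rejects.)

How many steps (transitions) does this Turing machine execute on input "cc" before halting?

Execution trace:
Initial: [r0]cc
Step 1: δ(r0, c) = (r0, c, L) → [r0]□cc
Step 2: δ(r0, □) = (r1, a, R) → a[r1]cc
Step 3: δ(r1, c) = (r0, b, R) → ab[r0]c
Step 4: δ(r0, c) = (r0, c, L) → a[r0]bc
Step 5: δ(r0, b) = (r1, a, R) → aa[r1]c
Step 6: δ(r1, c) = (r0, b, R) → aab[r0]□
Step 7: δ(r0, □) = (r1, a, R) → aaba[r1]□

No transition is defined for δ(r1, □). By convention the machine halts and rejects.

The machine executed 7 steps before halting.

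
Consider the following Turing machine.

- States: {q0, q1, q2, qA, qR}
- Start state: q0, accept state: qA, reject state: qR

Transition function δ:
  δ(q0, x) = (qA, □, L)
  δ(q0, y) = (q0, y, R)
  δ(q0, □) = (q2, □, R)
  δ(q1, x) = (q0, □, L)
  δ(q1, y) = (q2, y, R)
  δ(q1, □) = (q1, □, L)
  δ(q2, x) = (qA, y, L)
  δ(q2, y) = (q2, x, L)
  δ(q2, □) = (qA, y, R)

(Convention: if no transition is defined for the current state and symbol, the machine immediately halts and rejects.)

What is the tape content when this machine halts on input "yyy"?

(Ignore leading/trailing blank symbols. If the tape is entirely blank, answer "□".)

Execution trace:
Initial: [q0]yyy
Step 1: δ(q0, y) = (q0, y, R) → y[q0]yy
Step 2: δ(q0, y) = (q0, y, R) → yy[q0]y
Step 3: δ(q0, y) = (q0, y, R) → yyy[q0]□
Step 4: δ(q0, □) = (q2, □, R) → yyy□[q2]□
Step 5: δ(q2, □) = (qA, y, R) → yyy□y[qA]□

The machine reaches the accept state qA and halts.

Final tape (ignoring leading/trailing blanks): yyy□y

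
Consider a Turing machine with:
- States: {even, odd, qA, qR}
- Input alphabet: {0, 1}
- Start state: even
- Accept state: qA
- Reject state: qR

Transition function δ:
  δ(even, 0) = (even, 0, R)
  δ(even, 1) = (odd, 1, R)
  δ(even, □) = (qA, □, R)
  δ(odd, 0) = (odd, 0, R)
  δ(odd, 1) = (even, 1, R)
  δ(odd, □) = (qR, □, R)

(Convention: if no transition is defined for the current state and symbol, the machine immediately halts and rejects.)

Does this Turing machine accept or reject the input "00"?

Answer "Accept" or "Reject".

Execution trace:
Initial: [even]00
Step 1: δ(even, 0) = (even, 0, R) → 0[even]0
Step 2: δ(even, 0) = (even, 0, R) → 00[even]□
Step 3: δ(even, □) = (qA, □, R) → 00□[qA]□

The machine reaches the accept state qA and halts.

Answer: Accept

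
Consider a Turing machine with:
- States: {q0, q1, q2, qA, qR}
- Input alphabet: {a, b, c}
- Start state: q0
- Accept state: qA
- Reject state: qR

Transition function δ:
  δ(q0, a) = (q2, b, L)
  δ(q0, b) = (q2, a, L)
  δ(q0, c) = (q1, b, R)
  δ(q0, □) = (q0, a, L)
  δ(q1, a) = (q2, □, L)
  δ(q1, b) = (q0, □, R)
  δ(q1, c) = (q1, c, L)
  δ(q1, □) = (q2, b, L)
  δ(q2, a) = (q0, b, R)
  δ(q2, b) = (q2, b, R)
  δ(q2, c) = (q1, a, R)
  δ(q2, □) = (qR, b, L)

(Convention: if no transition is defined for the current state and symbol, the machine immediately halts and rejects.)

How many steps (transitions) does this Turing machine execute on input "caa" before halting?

Execution trace:
Initial: [q0]caa
Step 1: δ(q0, c) = (q1, b, R) → b[q1]aa
Step 2: δ(q1, a) = (q2, □, L) → [q2]b□a
Step 3: δ(q2, b) = (q2, b, R) → b[q2]□a
Step 4: δ(q2, □) = (qR, b, L) → [qR]bba

The machine reaches the reject state qR and halts.

The machine executed 4 steps before halting.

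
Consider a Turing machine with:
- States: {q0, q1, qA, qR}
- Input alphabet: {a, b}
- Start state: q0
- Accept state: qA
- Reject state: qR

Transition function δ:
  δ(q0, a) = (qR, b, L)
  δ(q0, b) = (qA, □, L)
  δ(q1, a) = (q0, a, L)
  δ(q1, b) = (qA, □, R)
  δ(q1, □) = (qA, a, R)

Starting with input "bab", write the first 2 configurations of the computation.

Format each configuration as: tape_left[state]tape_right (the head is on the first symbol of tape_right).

Transitions applied:
Step 1: δ(q0, b) = (qA, □, L)

The first 2 configurations are:
[q0]bab ⊢ [qA]□□ab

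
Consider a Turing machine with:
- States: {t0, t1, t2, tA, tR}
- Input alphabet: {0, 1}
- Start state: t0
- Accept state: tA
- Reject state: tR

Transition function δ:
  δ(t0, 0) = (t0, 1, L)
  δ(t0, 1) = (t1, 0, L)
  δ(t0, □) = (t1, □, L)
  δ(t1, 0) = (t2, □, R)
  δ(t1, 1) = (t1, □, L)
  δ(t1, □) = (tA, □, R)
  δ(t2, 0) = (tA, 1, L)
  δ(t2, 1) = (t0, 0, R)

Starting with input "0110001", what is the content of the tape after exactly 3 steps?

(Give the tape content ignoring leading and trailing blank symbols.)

Execution trace:
Initial: [t0]0110001
Step 1: δ(t0, 0) = (t0, 1, L) → [t0]□1110001
Step 2: δ(t0, □) = (t1, □, L) → [t1]□□1110001
Step 3: δ(t1, □) = (tA, □, R) → □[tA]□1110001

The machine reaches the accept state tA and halts.

After 3 steps, the tape (ignoring leading/trailing blanks) is: 1110001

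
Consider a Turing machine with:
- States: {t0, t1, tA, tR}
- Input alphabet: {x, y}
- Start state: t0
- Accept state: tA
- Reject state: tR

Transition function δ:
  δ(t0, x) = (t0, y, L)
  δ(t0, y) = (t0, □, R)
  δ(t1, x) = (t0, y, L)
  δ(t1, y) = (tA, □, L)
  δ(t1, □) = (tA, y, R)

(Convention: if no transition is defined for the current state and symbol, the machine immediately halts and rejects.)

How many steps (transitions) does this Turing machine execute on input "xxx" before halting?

Execution trace:
Initial: [t0]xxx
Step 1: δ(t0, x) = (t0, y, L) → [t0]□yxx

No transition is defined for δ(t0, □). By convention the machine halts and rejects.

The machine executed 1 step before halting.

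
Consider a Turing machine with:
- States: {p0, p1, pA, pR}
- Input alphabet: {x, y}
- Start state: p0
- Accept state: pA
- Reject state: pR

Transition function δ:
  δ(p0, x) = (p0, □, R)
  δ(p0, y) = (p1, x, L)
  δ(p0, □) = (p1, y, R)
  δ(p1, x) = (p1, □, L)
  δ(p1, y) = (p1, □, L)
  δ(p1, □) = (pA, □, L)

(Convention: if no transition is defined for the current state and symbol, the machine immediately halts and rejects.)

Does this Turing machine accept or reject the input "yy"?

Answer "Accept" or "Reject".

Execution trace:
Initial: [p0]yy
Step 1: δ(p0, y) = (p1, x, L) → [p1]□xy
Step 2: δ(p1, □) = (pA, □, L) → [pA]□□xy

The machine reaches the accept state pA and halts.

Answer: Accept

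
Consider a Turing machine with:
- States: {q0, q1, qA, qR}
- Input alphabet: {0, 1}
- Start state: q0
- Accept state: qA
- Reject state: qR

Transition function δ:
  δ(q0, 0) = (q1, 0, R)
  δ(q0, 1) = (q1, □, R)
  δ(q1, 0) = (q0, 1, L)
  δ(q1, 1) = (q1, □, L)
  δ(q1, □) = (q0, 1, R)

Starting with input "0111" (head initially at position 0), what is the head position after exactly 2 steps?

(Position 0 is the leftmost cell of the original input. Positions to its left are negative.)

Execution trace (head position shown):
Step 0: [q0]0111  (head at position 0)
Step 1: move right → 0[q1]111  (head at position 1)
Step 2: move left → [q1]0□11  (head at position 0)

After 2 steps, the head is at position 0.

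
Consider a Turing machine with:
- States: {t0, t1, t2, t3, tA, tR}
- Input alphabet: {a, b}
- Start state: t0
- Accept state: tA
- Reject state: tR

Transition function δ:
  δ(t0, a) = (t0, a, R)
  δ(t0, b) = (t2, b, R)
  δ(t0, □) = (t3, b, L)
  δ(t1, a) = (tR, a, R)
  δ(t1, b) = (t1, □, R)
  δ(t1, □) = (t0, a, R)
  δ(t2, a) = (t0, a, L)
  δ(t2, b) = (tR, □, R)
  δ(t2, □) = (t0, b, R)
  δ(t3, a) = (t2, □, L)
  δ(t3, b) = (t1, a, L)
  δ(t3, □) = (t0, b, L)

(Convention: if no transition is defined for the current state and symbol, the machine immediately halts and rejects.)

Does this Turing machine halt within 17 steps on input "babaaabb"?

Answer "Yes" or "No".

Execution trace:
Initial: [t0]babaaabb
Step 1: δ(t0, b) = (t2, b, R) → b[t2]abaaabb
Step 2: δ(t2, a) = (t0, a, L) → [t0]babaaabb
Step 3: δ(t0, b) = (t2, b, R) → b[t2]abaaabb
Step 4: δ(t2, a) = (t0, a, L) → [t0]babaaabb
Step 5: δ(t0, b) = (t2, b, R) → b[t2]abaaabb
Step 6: δ(t2, a) = (t0, a, L) → [t0]babaaabb
Step 7: δ(t0, b) = (t2, b, R) → b[t2]abaaabb
Step 8: δ(t2, a) = (t0, a, L) → [t0]babaaabb
Step 9: δ(t0, b) = (t2, b, R) → b[t2]abaaabb
Step 10: δ(t2, a) = (t0, a, L) → [t0]babaaabb
Step 11: δ(t0, b) = (t2, b, R) → b[t2]abaaabb
Step 12: δ(t2, a) = (t0, a, L) → [t0]babaaabb
Step 13: δ(t0, b) = (t2, b, R) → b[t2]abaaabb
Step 14: δ(t2, a) = (t0, a, L) → [t0]babaaabb
Step 15: δ(t0, b) = (t2, b, R) → b[t2]abaaabb
Step 16: δ(t2, a) = (t0, a, L) → [t0]babaaabb
Step 17: δ(t0, b) = (t2, b, R) → b[t2]abaaabb

The machine has not reached a halting state after 17 steps.
The machine did not halt within the 17-step bound.

Answer: No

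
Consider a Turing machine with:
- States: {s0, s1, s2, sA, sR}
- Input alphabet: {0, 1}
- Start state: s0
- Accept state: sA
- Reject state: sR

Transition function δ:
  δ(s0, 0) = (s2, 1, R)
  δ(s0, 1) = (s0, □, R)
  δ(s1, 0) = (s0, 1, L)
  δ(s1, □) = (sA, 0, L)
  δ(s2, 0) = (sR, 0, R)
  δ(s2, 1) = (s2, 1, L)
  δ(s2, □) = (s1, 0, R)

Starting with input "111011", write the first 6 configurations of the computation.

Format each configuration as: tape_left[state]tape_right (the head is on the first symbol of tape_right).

Transitions applied:
Step 1: δ(s0, 1) = (s0, □, R)
Step 2: δ(s0, 1) = (s0, □, R)
Step 3: δ(s0, 1) = (s0, □, R)
Step 4: δ(s0, 0) = (s2, 1, R)
Step 5: δ(s2, 1) = (s2, 1, L)

The first 6 configurations are:
[s0]111011 ⊢ □[s0]11011 ⊢ □□[s0]1011 ⊢ □□□[s0]011 ⊢ □□□1[s2]11 ⊢ □□□[s2]111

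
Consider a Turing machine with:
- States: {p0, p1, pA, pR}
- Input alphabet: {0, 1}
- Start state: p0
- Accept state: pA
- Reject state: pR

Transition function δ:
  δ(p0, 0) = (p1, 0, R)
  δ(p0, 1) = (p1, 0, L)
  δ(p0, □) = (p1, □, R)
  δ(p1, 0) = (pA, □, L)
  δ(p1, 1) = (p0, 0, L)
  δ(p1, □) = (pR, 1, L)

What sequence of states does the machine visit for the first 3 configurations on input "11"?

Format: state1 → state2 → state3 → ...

Execution trace:
Initial: [p0]11
Step 1: δ(p0, 1) = (p1, 0, L) → [p1]□01
Step 2: δ(p1, □) = (pR, 1, L) → [pR]□101

The machine reaches the reject state pR and halts.

State sequence: p0 → p1 → pR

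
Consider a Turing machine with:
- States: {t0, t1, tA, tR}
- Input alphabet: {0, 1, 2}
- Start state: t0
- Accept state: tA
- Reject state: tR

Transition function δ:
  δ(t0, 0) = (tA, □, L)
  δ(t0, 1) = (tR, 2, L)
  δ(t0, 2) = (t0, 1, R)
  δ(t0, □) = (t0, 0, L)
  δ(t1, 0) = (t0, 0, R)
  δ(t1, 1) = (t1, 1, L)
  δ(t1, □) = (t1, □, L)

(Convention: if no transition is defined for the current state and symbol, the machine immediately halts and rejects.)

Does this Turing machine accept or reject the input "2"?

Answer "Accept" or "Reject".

Execution trace:
Initial: [t0]2
Step 1: δ(t0, 2) = (t0, 1, R) → 1[t0]□
Step 2: δ(t0, □) = (t0, 0, L) → [t0]10
Step 3: δ(t0, 1) = (tR, 2, L) → [tR]□20

The machine reaches the reject state tR and halts.

Answer: Reject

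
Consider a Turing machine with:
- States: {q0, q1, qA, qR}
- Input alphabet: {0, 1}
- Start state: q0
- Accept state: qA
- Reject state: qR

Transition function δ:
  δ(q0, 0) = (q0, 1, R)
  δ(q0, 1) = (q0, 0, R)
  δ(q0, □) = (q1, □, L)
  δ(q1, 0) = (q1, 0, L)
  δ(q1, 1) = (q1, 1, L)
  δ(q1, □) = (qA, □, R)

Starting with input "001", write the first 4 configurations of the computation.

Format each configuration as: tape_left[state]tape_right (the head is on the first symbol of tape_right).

Transitions applied:
Step 1: δ(q0, 0) = (q0, 1, R)
Step 2: δ(q0, 0) = (q0, 1, R)
Step 3: δ(q0, 1) = (q0, 0, R)

The first 4 configurations are:
[q0]001 ⊢ 1[q0]01 ⊢ 11[q0]1 ⊢ 110[q0]□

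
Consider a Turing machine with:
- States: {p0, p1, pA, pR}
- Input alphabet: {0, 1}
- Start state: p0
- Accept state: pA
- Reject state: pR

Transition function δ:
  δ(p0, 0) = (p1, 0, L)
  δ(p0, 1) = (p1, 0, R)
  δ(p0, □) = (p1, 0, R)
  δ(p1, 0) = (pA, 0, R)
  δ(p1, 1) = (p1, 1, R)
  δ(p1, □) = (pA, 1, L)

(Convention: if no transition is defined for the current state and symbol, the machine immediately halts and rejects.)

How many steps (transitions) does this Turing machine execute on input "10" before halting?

Execution trace:
Initial: [p0]10
Step 1: δ(p0, 1) = (p1, 0, R) → 0[p1]0
Step 2: δ(p1, 0) = (pA, 0, R) → 00[pA]□

The machine reaches the accept state pA and halts.

The machine executed 2 steps before halting.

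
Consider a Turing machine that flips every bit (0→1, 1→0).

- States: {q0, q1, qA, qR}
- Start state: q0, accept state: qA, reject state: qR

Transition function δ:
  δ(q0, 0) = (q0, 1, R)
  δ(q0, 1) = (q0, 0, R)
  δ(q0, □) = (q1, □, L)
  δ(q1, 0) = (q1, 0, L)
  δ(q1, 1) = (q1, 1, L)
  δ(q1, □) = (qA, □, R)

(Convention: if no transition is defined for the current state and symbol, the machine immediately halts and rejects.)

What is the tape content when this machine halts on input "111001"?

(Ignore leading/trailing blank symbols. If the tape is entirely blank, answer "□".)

Execution trace:
Initial: [q0]111001
Step 1: δ(q0, 1) = (q0, 0, R) → 0[q0]11001
Step 2: δ(q0, 1) = (q0, 0, R) → 00[q0]1001
Step 3: δ(q0, 1) = (q0, 0, R) → 000[q0]001
Step 4: δ(q0, 0) = (q0, 1, R) → 0001[q0]01
Step 5: δ(q0, 0) = (q0, 1, R) → 00011[q0]1
Step 6: δ(q0, 1) = (q0, 0, R) → 000110[q0]□
Step 7: δ(q0, □) = (q1, □, L) → 00011[q1]0□
Step 8: δ(q1, 0) = (q1, 0, L) → 0001[q1]10□
Step 9: δ(q1, 1) = (q1, 1, L) → 000[q1]110□
Step 10: δ(q1, 1) = (q1, 1, L) → 00[q1]0110□
Step 11: δ(q1, 0) = (q1, 0, L) → 0[q1]00110□
Step 12: δ(q1, 0) = (q1, 0, L) → [q1]000110□
Step 13: δ(q1, 0) = (q1, 0, L) → [q1]□000110□
Step 14: δ(q1, □) = (qA, □, R) → □[qA]000110□

The machine reaches the accept state qA and halts.

Final tape (ignoring leading/trailing blanks): 000110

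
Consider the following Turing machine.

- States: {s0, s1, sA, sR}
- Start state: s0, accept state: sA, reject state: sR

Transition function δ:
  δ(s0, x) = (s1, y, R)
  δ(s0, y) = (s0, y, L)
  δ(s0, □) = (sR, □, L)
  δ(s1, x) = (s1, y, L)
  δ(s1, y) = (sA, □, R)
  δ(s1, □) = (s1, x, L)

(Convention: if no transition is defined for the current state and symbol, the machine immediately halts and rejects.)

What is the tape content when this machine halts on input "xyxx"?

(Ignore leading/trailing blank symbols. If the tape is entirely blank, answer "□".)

Execution trace:
Initial: [s0]xyxx
Step 1: δ(s0, x) = (s1, y, R) → y[s1]yxx
Step 2: δ(s1, y) = (sA, □, R) → y□[sA]xx

The machine reaches the accept state sA and halts.

Final tape (ignoring leading/trailing blanks): y□xx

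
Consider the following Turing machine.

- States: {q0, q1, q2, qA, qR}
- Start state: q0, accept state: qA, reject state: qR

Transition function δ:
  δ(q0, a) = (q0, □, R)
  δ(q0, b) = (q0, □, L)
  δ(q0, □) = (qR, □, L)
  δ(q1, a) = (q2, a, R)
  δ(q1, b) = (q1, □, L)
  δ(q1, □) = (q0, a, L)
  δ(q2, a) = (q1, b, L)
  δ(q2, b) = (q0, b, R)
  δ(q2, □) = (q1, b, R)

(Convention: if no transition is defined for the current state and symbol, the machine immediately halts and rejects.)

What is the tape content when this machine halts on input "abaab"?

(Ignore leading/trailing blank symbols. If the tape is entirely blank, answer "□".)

Execution trace:
Initial: [q0]abaab
Step 1: δ(q0, a) = (q0, □, R) → □[q0]baab
Step 2: δ(q0, b) = (q0, □, L) → [q0]□□aab
Step 3: δ(q0, □) = (qR, □, L) → [qR]□□□aab

The machine reaches the reject state qR and halts.

Final tape (ignoring leading/trailing blanks): aab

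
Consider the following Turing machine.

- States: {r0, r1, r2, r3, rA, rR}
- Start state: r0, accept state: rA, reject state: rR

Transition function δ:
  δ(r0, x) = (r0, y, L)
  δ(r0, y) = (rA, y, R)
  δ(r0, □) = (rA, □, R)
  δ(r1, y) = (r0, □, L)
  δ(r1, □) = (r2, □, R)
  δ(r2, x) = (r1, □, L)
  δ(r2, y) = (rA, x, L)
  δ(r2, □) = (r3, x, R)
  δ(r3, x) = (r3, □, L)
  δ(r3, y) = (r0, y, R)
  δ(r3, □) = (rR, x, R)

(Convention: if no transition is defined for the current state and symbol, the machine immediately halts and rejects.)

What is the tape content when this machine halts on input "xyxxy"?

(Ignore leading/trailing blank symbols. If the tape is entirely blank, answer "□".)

Execution trace:
Initial: [r0]xyxxy
Step 1: δ(r0, x) = (r0, y, L) → [r0]□yyxxy
Step 2: δ(r0, □) = (rA, □, R) → □[rA]yyxxy

The machine reaches the accept state rA and halts.

Final tape (ignoring leading/trailing blanks): yyxxy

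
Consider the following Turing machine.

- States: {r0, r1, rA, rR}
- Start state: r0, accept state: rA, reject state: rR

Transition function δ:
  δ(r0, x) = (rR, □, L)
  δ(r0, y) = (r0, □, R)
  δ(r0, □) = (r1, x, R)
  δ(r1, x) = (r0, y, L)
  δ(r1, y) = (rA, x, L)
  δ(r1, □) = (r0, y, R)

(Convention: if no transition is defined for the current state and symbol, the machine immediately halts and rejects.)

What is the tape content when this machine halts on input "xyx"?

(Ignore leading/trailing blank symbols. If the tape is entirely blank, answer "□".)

Execution trace:
Initial: [r0]xyx
Step 1: δ(r0, x) = (rR, □, L) → [rR]□□yx

The machine reaches the reject state rR and halts.

Final tape (ignoring leading/trailing blanks): yx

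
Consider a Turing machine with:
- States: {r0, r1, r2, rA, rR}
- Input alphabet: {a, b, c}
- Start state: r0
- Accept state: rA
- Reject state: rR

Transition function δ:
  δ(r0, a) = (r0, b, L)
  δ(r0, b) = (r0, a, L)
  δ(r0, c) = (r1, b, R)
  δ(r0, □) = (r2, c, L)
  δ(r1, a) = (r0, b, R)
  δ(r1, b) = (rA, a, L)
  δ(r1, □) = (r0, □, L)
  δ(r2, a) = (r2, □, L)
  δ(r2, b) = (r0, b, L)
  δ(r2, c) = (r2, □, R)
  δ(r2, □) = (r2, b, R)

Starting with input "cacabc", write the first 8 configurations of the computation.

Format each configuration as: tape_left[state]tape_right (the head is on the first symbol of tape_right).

Transitions applied:
Step 1: δ(r0, c) = (r1, b, R)
Step 2: δ(r1, a) = (r0, b, R)
Step 3: δ(r0, c) = (r1, b, R)
Step 4: δ(r1, a) = (r0, b, R)
Step 5: δ(r0, b) = (r0, a, L)
Step 6: δ(r0, b) = (r0, a, L)
Step 7: δ(r0, b) = (r0, a, L)

The first 8 configurations are:
[r0]cacabc ⊢ b[r1]acabc ⊢ bb[r0]cabc ⊢ bbb[r1]abc ⊢ bbbb[r0]bc ⊢ bbb[r0]bac ⊢ bb[r0]baac ⊢ b[r0]baaac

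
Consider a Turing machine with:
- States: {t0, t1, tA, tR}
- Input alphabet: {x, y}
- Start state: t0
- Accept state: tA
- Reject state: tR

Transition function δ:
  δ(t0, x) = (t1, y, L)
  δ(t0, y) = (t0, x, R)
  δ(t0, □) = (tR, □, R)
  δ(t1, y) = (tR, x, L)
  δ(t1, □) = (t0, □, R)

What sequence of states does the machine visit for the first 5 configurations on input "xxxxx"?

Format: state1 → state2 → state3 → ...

Execution trace:
Initial: [t0]xxxxx
Step 1: δ(t0, x) = (t1, y, L) → [t1]□yxxxx
Step 2: δ(t1, □) = (t0, □, R) → □[t0]yxxxx
Step 3: δ(t0, y) = (t0, x, R) → □x[t0]xxxx
Step 4: δ(t0, x) = (t1, y, L) → □[t1]xyxxx

No transition is defined for δ(t1, x). By convention the machine halts and rejects.

State sequence: t0 → t1 → t0 → t0 → t1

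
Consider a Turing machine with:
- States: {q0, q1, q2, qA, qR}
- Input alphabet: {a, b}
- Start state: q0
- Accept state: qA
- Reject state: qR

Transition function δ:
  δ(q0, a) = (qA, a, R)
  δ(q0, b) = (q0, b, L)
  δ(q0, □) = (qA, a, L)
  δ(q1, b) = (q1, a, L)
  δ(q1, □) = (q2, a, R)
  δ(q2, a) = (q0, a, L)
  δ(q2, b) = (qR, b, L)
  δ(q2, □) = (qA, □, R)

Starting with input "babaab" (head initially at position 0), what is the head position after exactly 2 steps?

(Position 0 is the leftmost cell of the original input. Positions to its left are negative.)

Execution trace (head position shown):
Step 0: [q0]babaab  (head at position 0)
Step 1: move left → [q0]□babaab  (head at position -1)
Step 2: move left → [qA]□ababaab  (head at position -2)

After 2 steps, the head is at position -2.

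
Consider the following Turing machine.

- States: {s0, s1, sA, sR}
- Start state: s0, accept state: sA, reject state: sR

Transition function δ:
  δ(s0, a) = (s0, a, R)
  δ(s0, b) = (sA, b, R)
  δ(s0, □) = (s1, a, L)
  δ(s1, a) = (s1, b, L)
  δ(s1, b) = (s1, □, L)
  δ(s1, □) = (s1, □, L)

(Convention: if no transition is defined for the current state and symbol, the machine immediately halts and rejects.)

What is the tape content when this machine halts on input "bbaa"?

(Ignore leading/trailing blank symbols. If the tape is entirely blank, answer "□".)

Execution trace:
Initial: [s0]bbaa
Step 1: δ(s0, b) = (sA, b, R) → b[sA]baa

The machine reaches the accept state sA and halts.

Final tape (ignoring leading/trailing blanks): bbaa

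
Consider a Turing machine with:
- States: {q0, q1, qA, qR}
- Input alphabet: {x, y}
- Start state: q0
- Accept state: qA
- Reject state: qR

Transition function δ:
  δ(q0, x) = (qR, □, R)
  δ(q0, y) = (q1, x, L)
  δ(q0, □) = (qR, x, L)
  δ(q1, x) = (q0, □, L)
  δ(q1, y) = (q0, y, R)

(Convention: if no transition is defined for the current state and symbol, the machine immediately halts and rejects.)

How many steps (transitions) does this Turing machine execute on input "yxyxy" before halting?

Execution trace:
Initial: [q0]yxyxy
Step 1: δ(q0, y) = (q1, x, L) → [q1]□xxyxy

No transition is defined for δ(q1, □). By convention the machine halts and rejects.

The machine executed 1 step before halting.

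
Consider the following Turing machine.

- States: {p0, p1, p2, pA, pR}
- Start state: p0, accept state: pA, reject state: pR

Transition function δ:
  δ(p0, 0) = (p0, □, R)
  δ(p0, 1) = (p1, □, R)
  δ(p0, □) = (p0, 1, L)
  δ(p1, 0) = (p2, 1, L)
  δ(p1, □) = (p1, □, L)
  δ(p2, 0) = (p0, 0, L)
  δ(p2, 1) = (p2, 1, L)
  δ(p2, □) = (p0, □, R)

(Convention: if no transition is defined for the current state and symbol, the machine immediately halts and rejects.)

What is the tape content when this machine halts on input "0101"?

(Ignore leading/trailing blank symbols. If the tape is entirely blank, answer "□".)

Execution trace:
Initial: [p0]0101
Step 1: δ(p0, 0) = (p0, □, R) → □[p0]101
Step 2: δ(p0, 1) = (p1, □, R) → □□[p1]01
Step 3: δ(p1, 0) = (p2, 1, L) → □[p2]□11
Step 4: δ(p2, □) = (p0, □, R) → □□[p0]11
Step 5: δ(p0, 1) = (p1, □, R) → □□□[p1]1

No transition is defined for δ(p1, 1). By convention the machine halts and rejects.

Final tape (ignoring leading/trailing blanks): 1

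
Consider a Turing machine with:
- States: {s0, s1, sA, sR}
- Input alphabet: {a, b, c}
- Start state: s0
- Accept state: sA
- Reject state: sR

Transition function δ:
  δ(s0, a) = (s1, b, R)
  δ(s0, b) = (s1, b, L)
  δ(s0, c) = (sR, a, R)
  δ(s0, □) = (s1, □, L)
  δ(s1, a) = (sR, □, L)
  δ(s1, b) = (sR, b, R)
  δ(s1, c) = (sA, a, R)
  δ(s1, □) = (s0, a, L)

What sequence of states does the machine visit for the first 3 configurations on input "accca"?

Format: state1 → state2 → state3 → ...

Execution trace:
Initial: [s0]accca
Step 1: δ(s0, a) = (s1, b, R) → b[s1]ccca
Step 2: δ(s1, c) = (sA, a, R) → ba[sA]cca

The machine reaches the accept state sA and halts.

State sequence: s0 → s1 → sA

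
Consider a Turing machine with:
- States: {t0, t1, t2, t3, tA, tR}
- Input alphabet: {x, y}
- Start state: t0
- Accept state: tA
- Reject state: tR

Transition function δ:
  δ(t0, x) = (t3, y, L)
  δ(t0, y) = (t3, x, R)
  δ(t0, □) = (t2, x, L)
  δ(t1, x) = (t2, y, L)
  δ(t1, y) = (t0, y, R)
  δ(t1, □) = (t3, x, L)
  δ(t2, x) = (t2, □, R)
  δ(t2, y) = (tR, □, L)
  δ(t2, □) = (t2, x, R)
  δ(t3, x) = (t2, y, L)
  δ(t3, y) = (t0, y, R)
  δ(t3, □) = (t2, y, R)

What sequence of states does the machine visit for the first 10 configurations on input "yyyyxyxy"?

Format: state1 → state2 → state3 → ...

Execution trace:
Initial: [t0]yyyyxyxy
Step 1: δ(t0, y) = (t3, x, R) → x[t3]yyyxyxy
Step 2: δ(t3, y) = (t0, y, R) → xy[t0]yyxyxy
Step 3: δ(t0, y) = (t3, x, R) → xyx[t3]yxyxy
Step 4: δ(t3, y) = (t0, y, R) → xyxy[t0]xyxy
Step 5: δ(t0, x) = (t3, y, L) → xyx[t3]yyyxy
Step 6: δ(t3, y) = (t0, y, R) → xyxy[t0]yyxy
Step 7: δ(t0, y) = (t3, x, R) → xyxyx[t3]yxy
Step 8: δ(t3, y) = (t0, y, R) → xyxyxy[t0]xy
Step 9: δ(t0, x) = (t3, y, L) → xyxyx[t3]yyy

State sequence: t0 → t3 → t0 → t3 → t0 → t3 → t0 → t3 → t0 → t3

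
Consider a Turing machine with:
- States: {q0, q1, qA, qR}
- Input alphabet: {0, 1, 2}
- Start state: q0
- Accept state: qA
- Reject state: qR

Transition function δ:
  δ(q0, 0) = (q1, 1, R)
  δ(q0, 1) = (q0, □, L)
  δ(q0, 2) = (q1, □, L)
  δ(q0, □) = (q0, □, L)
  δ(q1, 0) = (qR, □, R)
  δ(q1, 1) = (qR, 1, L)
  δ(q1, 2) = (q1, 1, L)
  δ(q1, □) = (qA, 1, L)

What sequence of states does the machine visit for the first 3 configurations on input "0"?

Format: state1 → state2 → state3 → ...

Execution trace:
Initial: [q0]0
Step 1: δ(q0, 0) = (q1, 1, R) → 1[q1]□
Step 2: δ(q1, □) = (qA, 1, L) → [qA]11

The machine reaches the accept state qA and halts.

State sequence: q0 → q1 → qA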